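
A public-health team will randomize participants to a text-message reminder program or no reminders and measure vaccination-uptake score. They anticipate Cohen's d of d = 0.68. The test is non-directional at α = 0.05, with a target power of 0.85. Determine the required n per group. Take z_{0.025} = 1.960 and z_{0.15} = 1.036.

For two independent groups with equal n: n = 2·((z_{α/2} + z_β) / d)².
z_{α/2} + z_β = 1.960 + 1.036 = 2.996.
n = 2 × (2.996 / 0.68)² = 2 × 4.406² = 2 × 19.41 = 38.8.
Round up to the next whole participant.

n = 39 per group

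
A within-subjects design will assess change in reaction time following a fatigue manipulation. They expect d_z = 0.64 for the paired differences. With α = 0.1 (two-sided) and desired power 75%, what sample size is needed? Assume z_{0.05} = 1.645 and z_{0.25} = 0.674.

For a paired (one-sample on differences) test: n = ((z_{α/2} + z_β) / d)².
z_{α/2} + z_β = 1.645 + 0.674 = 2.319.
n = (2.319 / 0.64)² = 3.623² = 13.13.
Round up.

n = 14 pairs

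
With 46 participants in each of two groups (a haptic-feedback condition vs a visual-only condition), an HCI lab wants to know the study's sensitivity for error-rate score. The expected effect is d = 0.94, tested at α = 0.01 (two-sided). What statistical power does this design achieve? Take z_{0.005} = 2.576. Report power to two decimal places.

For two equal groups, power = Φ(d·√(n/2) − z_{α/2}).
d·√(n/2) = 0.94 × √(46/2) = 0.94 × 4.796 = 4.508.
z_β = 4.508 − 2.576 = 1.932.
Power = Φ(1.932) = 0.973.

power ≈ 0.97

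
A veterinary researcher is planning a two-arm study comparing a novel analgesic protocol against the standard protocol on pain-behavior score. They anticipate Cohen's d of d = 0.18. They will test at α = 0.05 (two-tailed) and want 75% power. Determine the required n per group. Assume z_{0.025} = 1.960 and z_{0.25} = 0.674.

n = 429 per group

For two independent groups with equal n: n = 2·((z_{α/2} + z_β) / d)².
z_{α/2} + z_β = 1.960 + 0.674 = 2.634.
n = 2 × (2.634 / 0.18)² = 2 × 14.633² = 2 × 214.13 = 428.3.
Round up to the next whole participant.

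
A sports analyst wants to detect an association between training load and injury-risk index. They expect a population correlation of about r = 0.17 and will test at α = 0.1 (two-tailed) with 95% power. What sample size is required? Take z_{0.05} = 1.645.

n = 371

Fisher's z: C = ½·ln((1+r)/(1−r)) = ½·ln(1.4096) = 0.1717.
n = ((z_{α/2} + z_β)/C)² + 3.
(1.645 + 1.645) / 0.1717 = 3.290 / 0.1717 = 19.161.
n = 19.161² + 3 = 367.16 + 3 = 370.2.
Round up.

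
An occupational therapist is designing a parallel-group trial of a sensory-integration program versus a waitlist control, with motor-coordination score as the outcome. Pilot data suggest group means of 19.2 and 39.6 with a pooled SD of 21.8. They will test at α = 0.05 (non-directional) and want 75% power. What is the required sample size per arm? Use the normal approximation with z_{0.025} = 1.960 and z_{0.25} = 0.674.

Cohen's d = |M₁ − M₂| / SD_pooled = |19.2 − 39.6| / 21.8 = 20.4 / 21.8 = 0.936.
For two independent groups with equal n: n = 2·((z_{α/2} + z_β) / d)².
z_{α/2} + z_β = 1.960 + 0.674 = 2.634.
n = 2 × (2.634 / 0.936)² = 2 × 2.814² = 2 × 7.92 = 15.8.
Round up to the next whole participant.

n = 16 per group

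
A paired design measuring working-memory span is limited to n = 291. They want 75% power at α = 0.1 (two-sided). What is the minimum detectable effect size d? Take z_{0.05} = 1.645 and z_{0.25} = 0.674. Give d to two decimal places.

d_min ≈ 0.14

For a single sample (or paired design) of n = 291: d_min = (z_{α/2} + z_β)/√n.
z-sum = 1.645 + 0.674 = 2.319.
d_min = 2.319 / √291 = 2.319 / 17.059 = 0.136.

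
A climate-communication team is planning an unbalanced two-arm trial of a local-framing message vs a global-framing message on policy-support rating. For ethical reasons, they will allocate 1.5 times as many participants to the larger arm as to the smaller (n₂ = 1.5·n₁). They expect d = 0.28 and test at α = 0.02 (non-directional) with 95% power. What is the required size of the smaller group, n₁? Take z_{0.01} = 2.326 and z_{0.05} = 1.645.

n₁ = 336

With allocation ratio k = n₂/n₁ = 1.5, Var(x̄₁−x̄₂) = σ²(1/n₁ + 1/(k·n₁)) = σ²·(k+1)/(k·n₁).
So n₁ = (1 + 1/k)·((z_{α/2} + z_β)/d)² = 1.667 × (3.971/0.28)².
n₁ = 1.667 × 201.13 = 335.2.
Round up: n₁ = 336, giving n₂ = 1.5 × 336 = 504.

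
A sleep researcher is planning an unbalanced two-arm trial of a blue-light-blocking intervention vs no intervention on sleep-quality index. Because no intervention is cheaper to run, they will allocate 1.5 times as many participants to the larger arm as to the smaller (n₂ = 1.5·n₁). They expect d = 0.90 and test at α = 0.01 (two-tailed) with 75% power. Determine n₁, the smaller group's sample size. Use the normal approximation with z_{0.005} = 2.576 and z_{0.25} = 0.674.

With allocation ratio k = n₂/n₁ = 1.5, Var(x̄₁−x̄₂) = σ²(1/n₁ + 1/(k·n₁)) = σ²·(k+1)/(k·n₁).
So n₁ = (1 + 1/k)·((z_{α/2} + z_β)/d)² = 1.667 × (3.250/0.90)².
n₁ = 1.667 × 13.04 = 21.7.
Round up: n₁ = 22, giving n₂ = 1.5 × 22 = 33.

n₁ = 22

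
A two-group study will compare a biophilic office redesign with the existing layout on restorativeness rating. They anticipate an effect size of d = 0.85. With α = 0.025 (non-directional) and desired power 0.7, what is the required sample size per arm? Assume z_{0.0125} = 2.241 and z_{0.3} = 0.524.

n = 22 per group

For two independent groups with equal n: n = 2·((z_{α/2} + z_β) / d)².
z_{α/2} + z_β = 2.241 + 0.524 = 2.765.
n = 2 × (2.765 / 0.85)² = 2 × 3.253² = 2 × 10.58 = 21.2.
Round up to the next whole participant.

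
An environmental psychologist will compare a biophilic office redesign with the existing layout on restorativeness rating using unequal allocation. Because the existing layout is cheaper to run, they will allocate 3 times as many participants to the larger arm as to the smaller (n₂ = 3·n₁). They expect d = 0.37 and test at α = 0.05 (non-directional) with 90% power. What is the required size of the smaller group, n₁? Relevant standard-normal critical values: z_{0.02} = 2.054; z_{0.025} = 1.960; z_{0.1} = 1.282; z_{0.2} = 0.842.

n₁ = 103

With allocation ratio k = n₂/n₁ = 3, Var(x̄₁−x̄₂) = σ²(1/n₁ + 1/(k·n₁)) = σ²·(k+1)/(k·n₁).
So n₁ = (1 + 1/k)·((z_{α/2} + z_β)/d)² = 1.333 × (3.242/0.37)².
n₁ = 1.333 × 76.78 = 102.4.
Round up: n₁ = 103, giving n₂ = 3 × 103 = 309.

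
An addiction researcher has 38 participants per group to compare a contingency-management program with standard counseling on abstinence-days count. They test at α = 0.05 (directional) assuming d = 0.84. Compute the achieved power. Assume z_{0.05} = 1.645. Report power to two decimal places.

For two equal groups, power = Φ(d·√(n/2) − z_{α}).
d·√(n/2) = 0.84 × √(38/2) = 0.84 × 4.359 = 3.661.
z_β = 3.661 − 1.645 = 2.016.
Power = Φ(2.016) = 0.978.

power ≈ 0.98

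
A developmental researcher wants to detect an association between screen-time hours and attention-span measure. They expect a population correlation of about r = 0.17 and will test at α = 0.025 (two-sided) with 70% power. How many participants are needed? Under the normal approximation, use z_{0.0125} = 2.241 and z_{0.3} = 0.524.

n = 263

Fisher's z: C = ½·ln((1+r)/(1−r)) = ½·ln(1.4096) = 0.1717.
n = ((z_{α/2} + z_β)/C)² + 3.
(2.241 + 0.524) / 0.1717 = 2.765 / 0.1717 = 16.104.
n = 16.104² + 3 = 259.33 + 3 = 262.3.
Round up.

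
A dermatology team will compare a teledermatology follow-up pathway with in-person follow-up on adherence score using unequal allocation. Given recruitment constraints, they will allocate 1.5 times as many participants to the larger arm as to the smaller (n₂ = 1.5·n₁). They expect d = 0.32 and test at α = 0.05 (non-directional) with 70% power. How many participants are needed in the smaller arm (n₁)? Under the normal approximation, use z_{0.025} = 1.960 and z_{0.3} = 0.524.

With allocation ratio k = n₂/n₁ = 1.5, Var(x̄₁−x̄₂) = σ²(1/n₁ + 1/(k·n₁)) = σ²·(k+1)/(k·n₁).
So n₁ = (1 + 1/k)·((z_{α/2} + z_β)/d)² = 1.667 × (2.484/0.32)².
n₁ = 1.667 × 60.26 = 100.4.
Round up: n₁ = 101, giving n₂ = ⌈1.5 × 101⌉ = ⌈151.5⌉ = 152.

n₁ = 101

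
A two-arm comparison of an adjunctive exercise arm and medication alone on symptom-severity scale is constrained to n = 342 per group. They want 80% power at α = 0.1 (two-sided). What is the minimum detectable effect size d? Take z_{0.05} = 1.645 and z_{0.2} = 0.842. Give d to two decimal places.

For two independent groups of n = 342 each: d_min = (z_{α/2} + z_β)·√(2/n).
z-sum = 1.645 + 0.842 = 2.487.
d_min = 2.487 × √(2/342) = 2.487 × 0.0765 = 0.190.

d_min ≈ 0.19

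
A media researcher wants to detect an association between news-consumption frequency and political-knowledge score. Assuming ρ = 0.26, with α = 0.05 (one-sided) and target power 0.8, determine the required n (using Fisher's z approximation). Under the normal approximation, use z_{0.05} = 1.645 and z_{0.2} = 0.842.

n = 91

Fisher's z: C = ½·ln((1+r)/(1−r)) = ½·ln(1.7027) = 0.2661.
n = ((z_{α} + z_β)/C)² + 3.
(1.645 + 0.842) / 0.2661 = 2.487 / 0.2661 = 9.346.
n = 9.346² + 3 = 87.35 + 3 = 90.3.
Round up.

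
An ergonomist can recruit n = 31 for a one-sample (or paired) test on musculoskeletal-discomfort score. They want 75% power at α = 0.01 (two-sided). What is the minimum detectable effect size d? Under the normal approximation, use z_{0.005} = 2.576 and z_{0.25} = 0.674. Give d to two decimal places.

d_min ≈ 0.58

For a single sample (or paired design) of n = 31: d_min = (z_{α/2} + z_β)/√n.
z-sum = 2.576 + 0.674 = 3.250.
d_min = 3.250 / √31 = 3.250 / 5.568 = 0.584.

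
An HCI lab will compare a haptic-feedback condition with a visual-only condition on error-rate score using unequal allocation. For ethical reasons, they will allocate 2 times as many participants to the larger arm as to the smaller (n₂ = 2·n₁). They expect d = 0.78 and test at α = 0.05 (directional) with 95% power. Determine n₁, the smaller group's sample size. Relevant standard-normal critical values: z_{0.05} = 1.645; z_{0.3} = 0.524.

With allocation ratio k = n₂/n₁ = 2, Var(x̄₁−x̄₂) = σ²(1/n₁ + 1/(k·n₁)) = σ²·(k+1)/(k·n₁).
So n₁ = (1 + 1/k)·((z_{α} + z_β)/d)² = 1.500 × (3.290/0.78)².
n₁ = 1.500 × 17.79 = 26.7.
Round up: n₁ = 27, giving n₂ = 2 × 27 = 54.

n₁ = 27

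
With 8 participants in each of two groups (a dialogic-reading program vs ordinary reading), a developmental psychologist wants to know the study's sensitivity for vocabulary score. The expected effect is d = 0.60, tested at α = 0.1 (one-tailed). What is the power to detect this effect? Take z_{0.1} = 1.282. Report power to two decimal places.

For two equal groups, power = Φ(d·√(n/2) − z_{α}).
d·√(n/2) = 0.60 × √(8/2) = 0.60 × 2.000 = 1.200.
z_β = 1.200 − 1.282 = -0.082.
Power = Φ(-0.082) = 0.467.

power ≈ 0.47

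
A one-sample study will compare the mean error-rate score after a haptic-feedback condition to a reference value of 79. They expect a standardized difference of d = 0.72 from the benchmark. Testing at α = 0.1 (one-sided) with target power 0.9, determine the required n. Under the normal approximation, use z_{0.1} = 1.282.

n = 13

For a one-sample test: n = ((z_{α} + z_β) / d)².
z_{α} + z_β = 1.282 + 1.282 = 2.564.
n = (2.564 / 0.72)² = 3.561² = 12.68.
Round up.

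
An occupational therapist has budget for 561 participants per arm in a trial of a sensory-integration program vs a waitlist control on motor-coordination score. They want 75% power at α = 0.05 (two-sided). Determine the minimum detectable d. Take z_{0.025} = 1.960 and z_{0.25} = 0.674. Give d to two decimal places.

d_min ≈ 0.16

For two independent groups of n = 561 each: d_min = (z_{α/2} + z_β)·√(2/n).
z-sum = 1.960 + 0.674 = 2.634.
d_min = 2.634 × √(2/561) = 2.634 × 0.0597 = 0.157.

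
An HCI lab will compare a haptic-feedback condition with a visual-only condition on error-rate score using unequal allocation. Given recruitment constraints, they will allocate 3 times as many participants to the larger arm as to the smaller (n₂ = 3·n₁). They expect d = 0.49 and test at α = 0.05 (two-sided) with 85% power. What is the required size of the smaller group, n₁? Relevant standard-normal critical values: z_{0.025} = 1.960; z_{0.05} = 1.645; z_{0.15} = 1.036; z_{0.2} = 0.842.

n₁ = 50

With allocation ratio k = n₂/n₁ = 3, Var(x̄₁−x̄₂) = σ²(1/n₁ + 1/(k·n₁)) = σ²·(k+1)/(k·n₁).
So n₁ = (1 + 1/k)·((z_{α/2} + z_β)/d)² = 1.333 × (2.996/0.49)².
n₁ = 1.333 × 37.38 = 49.8.
Round up: n₁ = 50, giving n₂ = 3 × 50 = 150.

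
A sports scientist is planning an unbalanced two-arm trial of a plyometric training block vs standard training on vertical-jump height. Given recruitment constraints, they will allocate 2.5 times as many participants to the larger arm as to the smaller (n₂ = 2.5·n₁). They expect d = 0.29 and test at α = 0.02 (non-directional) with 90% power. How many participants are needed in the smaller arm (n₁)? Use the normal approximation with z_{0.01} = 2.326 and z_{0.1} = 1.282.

n₁ = 217

With allocation ratio k = n₂/n₁ = 2.5, Var(x̄₁−x̄₂) = σ²(1/n₁ + 1/(k·n₁)) = σ²·(k+1)/(k·n₁).
So n₁ = (1 + 1/k)·((z_{α/2} + z_β)/d)² = 1.400 × (3.608/0.29)².
n₁ = 1.400 × 154.79 = 216.7.
Round up: n₁ = 217, giving n₂ = ⌈2.5 × 217⌉ = ⌈542.5⌉ = 543.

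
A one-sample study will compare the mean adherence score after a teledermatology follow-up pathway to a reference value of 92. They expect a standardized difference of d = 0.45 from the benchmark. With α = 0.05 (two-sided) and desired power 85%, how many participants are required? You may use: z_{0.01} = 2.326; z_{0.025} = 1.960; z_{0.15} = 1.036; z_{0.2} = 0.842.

For a one-sample test: n = ((z_{α/2} + z_β) / d)².
z_{α/2} + z_β = 1.960 + 1.036 = 2.996.
n = (2.996 / 0.45)² = 6.658² = 44.33.
Round up.

n = 45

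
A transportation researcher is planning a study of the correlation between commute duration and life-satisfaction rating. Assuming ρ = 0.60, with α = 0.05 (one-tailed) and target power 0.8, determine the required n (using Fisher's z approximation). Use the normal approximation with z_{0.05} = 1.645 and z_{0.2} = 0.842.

n = 16

Fisher's z: C = ½·ln((1+r)/(1−r)) = ½·ln(4.0000) = 0.6931.
n = ((z_{α} + z_β)/C)² + 3.
(1.645 + 0.842) / 0.6931 = 2.487 / 0.6931 = 3.588.
n = 3.588² + 3 = 12.88 + 3 = 15.9.
Round up.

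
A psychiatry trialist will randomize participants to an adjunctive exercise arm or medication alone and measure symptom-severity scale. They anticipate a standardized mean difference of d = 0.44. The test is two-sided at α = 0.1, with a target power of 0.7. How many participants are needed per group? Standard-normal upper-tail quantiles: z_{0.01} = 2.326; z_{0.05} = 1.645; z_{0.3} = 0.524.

n = 49 per group

For two independent groups with equal n: n = 2·((z_{α/2} + z_β) / d)².
z_{α/2} + z_β = 1.645 + 0.524 = 2.169.
n = 2 × (2.169 / 0.44)² = 2 × 4.930² = 2 × 24.30 = 48.6.
Round up to the next whole participant.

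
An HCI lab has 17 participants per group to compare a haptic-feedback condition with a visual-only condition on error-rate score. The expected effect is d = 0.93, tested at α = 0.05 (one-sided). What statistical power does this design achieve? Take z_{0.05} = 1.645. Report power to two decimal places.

power ≈ 0.86

For two equal groups, power = Φ(d·√(n/2) − z_{α}).
d·√(n/2) = 0.93 × √(17/2) = 0.93 × 2.915 = 2.711.
z_β = 2.711 − 1.645 = 1.066.
Power = Φ(1.066) = 0.857.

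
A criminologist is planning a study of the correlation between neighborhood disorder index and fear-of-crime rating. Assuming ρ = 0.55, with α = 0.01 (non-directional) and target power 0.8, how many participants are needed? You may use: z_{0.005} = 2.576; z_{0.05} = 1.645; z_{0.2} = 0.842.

Fisher's z: C = ½·ln((1+r)/(1−r)) = ½·ln(3.4444) = 0.6184.
n = ((z_{α/2} + z_β)/C)² + 3.
(2.576 + 0.842) / 0.6184 = 3.418 / 0.6184 = 5.527.
n = 5.527² + 3 = 30.55 + 3 = 33.5.
Round up.

n = 34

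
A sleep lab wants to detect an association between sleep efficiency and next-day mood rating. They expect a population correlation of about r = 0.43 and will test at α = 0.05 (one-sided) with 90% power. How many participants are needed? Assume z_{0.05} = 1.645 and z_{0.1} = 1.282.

n = 44

Fisher's z: C = ½·ln((1+r)/(1−r)) = ½·ln(2.5088) = 0.4599.
n = ((z_{α} + z_β)/C)² + 3.
(1.645 + 1.282) / 0.4599 = 2.927 / 0.4599 = 6.364.
n = 6.364² + 3 = 40.51 + 3 = 43.5.
Round up.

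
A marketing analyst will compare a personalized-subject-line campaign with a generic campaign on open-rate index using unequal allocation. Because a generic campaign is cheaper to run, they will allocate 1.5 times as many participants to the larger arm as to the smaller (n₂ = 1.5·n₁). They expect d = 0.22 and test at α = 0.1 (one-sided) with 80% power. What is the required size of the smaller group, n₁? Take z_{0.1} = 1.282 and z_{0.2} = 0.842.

n₁ = 156

With allocation ratio k = n₂/n₁ = 1.5, Var(x̄₁−x̄₂) = σ²(1/n₁ + 1/(k·n₁)) = σ²·(k+1)/(k·n₁).
So n₁ = (1 + 1/k)·((z_{α} + z_β)/d)² = 1.667 × (2.124/0.22)².
n₁ = 1.667 × 93.21 = 155.4.
Round up: n₁ = 156, giving n₂ = 1.5 × 156 = 234.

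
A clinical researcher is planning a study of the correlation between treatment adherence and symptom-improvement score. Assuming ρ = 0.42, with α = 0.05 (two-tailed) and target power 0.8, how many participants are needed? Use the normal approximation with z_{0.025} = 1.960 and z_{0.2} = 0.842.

n = 43

Fisher's z: C = ½·ln((1+r)/(1−r)) = ½·ln(2.4483) = 0.4477.
n = ((z_{α/2} + z_β)/C)² + 3.
(1.960 + 0.842) / 0.4477 = 2.802 / 0.4477 = 6.259.
n = 6.259² + 3 = 39.17 + 3 = 42.2.
Round up.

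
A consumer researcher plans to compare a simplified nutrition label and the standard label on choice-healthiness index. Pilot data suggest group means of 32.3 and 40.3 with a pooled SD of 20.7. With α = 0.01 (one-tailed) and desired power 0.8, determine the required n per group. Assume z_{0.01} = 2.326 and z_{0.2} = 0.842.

n = 135 per group

Cohen's d = |M₁ − M₂| / SD_pooled = |32.3 − 40.3| / 20.7 = 8.0 / 20.7 = 0.386.
For two independent groups with equal n: n = 2·((z_{α} + z_β) / d)².
z_{α} + z_β = 2.326 + 0.842 = 3.168.
n = 2 × (3.168 / 0.386)² = 2 × 8.207² = 2 × 67.36 = 134.7.
Round up to the next whole participant.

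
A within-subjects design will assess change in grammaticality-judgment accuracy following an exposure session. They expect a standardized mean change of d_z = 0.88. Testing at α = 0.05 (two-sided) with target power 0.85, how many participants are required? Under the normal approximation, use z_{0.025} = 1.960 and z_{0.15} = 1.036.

For a paired (one-sample on differences) test: n = ((z_{α/2} + z_β) / d)².
z_{α/2} + z_β = 1.960 + 1.036 = 2.996.
n = (2.996 / 0.88)² = 3.405² = 11.59.
Round up.

n = 12 pairs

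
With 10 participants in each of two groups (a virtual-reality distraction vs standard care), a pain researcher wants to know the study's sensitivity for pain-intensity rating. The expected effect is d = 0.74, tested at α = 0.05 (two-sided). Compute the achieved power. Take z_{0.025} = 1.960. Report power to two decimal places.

power ≈ 0.38

For two equal groups, power = Φ(d·√(n/2) − z_{α/2}).
d·√(n/2) = 0.74 × √(10/2) = 0.74 × 2.236 = 1.655.
z_β = 1.655 − 1.960 = -0.305.
Power = Φ(-0.305) = 0.380.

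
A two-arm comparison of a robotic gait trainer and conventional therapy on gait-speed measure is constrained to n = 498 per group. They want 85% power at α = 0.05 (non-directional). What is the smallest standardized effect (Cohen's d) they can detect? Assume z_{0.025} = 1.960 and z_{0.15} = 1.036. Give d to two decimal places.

d_min ≈ 0.19

For two independent groups of n = 498 each: d_min = (z_{α/2} + z_β)·√(2/n).
z-sum = 1.960 + 1.036 = 2.996.
d_min = 2.996 × √(2/498) = 2.996 × 0.0634 = 0.190.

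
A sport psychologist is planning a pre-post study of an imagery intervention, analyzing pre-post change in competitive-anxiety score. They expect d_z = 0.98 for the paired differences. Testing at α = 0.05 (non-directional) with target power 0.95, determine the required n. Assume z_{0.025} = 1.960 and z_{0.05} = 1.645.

n = 14 pairs

For a paired (one-sample on differences) test: n = ((z_{α/2} + z_β) / d)².
z_{α/2} + z_β = 1.960 + 1.645 = 3.605.
n = (3.605 / 0.98)² = 3.679² = 13.53.
Round up.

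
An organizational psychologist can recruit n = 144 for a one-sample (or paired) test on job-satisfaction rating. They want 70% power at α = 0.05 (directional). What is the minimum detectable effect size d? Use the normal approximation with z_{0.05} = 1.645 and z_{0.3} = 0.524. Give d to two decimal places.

d_min ≈ 0.18

For a single sample (or paired design) of n = 144: d_min = (z_{α} + z_β)/√n.
z-sum = 1.645 + 0.524 = 2.169.
d_min = 2.169 / √144 = 2.169 / 12.000 = 0.181.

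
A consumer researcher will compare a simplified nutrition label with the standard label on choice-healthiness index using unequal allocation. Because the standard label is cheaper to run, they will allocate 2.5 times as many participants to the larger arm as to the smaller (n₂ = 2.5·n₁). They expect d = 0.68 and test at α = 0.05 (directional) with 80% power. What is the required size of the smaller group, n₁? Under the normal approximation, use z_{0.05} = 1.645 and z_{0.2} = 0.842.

With allocation ratio k = n₂/n₁ = 2.5, Var(x̄₁−x̄₂) = σ²(1/n₁ + 1/(k·n₁)) = σ²·(k+1)/(k·n₁).
So n₁ = (1 + 1/k)·((z_{α} + z_β)/d)² = 1.400 × (2.487/0.68)².
n₁ = 1.400 × 13.38 = 18.7.
Round up: n₁ = 19, giving n₂ = ⌈2.5 × 19⌉ = ⌈47.5⌉ = 48.

n₁ = 19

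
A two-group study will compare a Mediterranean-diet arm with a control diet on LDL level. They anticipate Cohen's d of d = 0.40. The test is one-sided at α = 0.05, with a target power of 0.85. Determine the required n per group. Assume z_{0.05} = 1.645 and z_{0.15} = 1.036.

For two independent groups with equal n: n = 2·((z_{α} + z_β) / d)².
z_{α} + z_β = 1.645 + 1.036 = 2.681.
n = 2 × (2.681 / 0.40)² = 2 × 6.702² = 2 × 44.92 = 89.8.
Round up to the next whole participant.

n = 90 per group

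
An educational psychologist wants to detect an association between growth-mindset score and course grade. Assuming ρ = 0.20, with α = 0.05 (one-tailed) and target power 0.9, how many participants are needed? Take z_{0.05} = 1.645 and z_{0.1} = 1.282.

Fisher's z: C = ½·ln((1+r)/(1−r)) = ½·ln(1.5000) = 0.2027.
n = ((z_{α} + z_β)/C)² + 3.
(1.645 + 1.282) / 0.2027 = 2.927 / 0.2027 = 14.440.
n = 14.440² + 3 = 208.52 + 3 = 211.5.
Round up.

n = 212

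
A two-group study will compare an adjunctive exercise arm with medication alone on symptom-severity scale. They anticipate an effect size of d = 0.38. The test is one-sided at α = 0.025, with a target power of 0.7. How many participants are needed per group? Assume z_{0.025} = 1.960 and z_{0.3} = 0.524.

n = 86 per group

For two independent groups with equal n: n = 2·((z_{α} + z_β) / d)².
z_{α} + z_β = 1.960 + 0.524 = 2.484.
n = 2 × (2.484 / 0.38)² = 2 × 6.537² = 2 × 42.73 = 85.5.
Round up to the next whole participant.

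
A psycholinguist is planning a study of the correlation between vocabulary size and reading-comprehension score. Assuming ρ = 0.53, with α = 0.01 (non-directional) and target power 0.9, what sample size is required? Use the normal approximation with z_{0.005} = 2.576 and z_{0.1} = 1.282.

n = 46

Fisher's z: C = ½·ln((1+r)/(1−r)) = ½·ln(3.2553) = 0.5901.
n = ((z_{α/2} + z_β)/C)² + 3.
(2.576 + 1.282) / 0.5901 = 3.858 / 0.5901 = 6.538.
n = 6.538² + 3 = 42.74 + 3 = 45.7.
Round up.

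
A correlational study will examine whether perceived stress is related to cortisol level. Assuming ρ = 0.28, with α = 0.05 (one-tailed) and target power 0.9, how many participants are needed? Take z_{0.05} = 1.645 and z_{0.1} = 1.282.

n = 107

Fisher's z: C = ½·ln((1+r)/(1−r)) = ½·ln(1.7778) = 0.2877.
n = ((z_{α} + z_β)/C)² + 3.
(1.645 + 1.282) / 0.2877 = 2.927 / 0.2877 = 10.174.
n = 10.174² + 3 = 103.51 + 3 = 106.5.
Round up.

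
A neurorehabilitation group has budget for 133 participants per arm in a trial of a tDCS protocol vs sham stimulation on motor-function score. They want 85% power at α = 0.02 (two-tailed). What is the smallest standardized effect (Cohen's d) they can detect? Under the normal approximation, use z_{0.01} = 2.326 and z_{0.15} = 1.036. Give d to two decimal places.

For two independent groups of n = 133 each: d_min = (z_{α/2} + z_β)·√(2/n).
z-sum = 2.326 + 1.036 = 3.362.
d_min = 3.362 × √(2/133) = 3.362 × 0.1226 = 0.412.

d_min ≈ 0.41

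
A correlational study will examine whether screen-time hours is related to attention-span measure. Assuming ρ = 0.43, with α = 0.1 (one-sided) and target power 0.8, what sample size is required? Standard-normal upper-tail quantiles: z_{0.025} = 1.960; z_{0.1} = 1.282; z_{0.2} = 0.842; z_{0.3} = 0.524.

Fisher's z: C = ½·ln((1+r)/(1−r)) = ½·ln(2.5088) = 0.4599.
n = ((z_{α} + z_β)/C)² + 3.
(1.282 + 0.842) / 0.4599 = 2.124 / 0.4599 = 4.618.
n = 4.618² + 3 = 21.33 + 3 = 24.3.
Round up.

n = 25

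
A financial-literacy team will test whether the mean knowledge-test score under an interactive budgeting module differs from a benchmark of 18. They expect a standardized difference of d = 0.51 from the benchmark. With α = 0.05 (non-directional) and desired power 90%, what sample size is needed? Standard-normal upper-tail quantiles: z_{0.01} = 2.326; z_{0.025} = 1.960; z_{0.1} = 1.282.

n = 41

For a one-sample test: n = ((z_{α/2} + z_β) / d)².
z_{α/2} + z_β = 1.960 + 1.282 = 3.242.
n = (3.242 / 0.51)² = 6.357² = 40.41.
Round up.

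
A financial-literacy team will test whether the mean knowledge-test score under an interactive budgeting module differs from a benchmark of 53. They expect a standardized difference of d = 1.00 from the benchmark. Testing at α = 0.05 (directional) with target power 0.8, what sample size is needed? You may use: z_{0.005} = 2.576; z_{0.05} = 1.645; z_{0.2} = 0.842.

n = 7

For a one-sample test: n = ((z_{α} + z_β) / d)².
z_{α} + z_β = 1.645 + 0.842 = 2.487.
n = (2.487 / 1.00)² = 2.487² = 6.19.
Round up.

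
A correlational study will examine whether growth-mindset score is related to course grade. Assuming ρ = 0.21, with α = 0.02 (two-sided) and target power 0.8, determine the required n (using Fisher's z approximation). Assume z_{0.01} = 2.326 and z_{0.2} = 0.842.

n = 224

Fisher's z: C = ½·ln((1+r)/(1−r)) = ½·ln(1.5316) = 0.2132.
n = ((z_{α/2} + z_β)/C)² + 3.
(2.326 + 0.842) / 0.2132 = 3.168 / 0.2132 = 14.859.
n = 14.859² + 3 = 220.80 + 3 = 223.8.
Round up.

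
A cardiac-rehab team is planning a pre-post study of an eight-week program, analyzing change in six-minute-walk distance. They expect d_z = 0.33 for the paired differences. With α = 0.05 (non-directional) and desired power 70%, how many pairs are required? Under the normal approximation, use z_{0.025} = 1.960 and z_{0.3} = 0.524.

For a paired (one-sample on differences) test: n = ((z_{α/2} + z_β) / d)².
z_{α/2} + z_β = 1.960 + 0.524 = 2.484.
n = (2.484 / 0.33)² = 7.527² = 56.66.
Round up.

n = 57 pairs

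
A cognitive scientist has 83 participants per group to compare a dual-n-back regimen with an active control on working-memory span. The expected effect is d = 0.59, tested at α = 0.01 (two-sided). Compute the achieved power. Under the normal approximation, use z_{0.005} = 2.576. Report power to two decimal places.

For two equal groups, power = Φ(d·√(n/2) − z_{α/2}).
d·√(n/2) = 0.59 × √(83/2) = 0.59 × 6.442 = 3.801.
z_β = 3.801 − 2.576 = 1.225.
Power = Φ(1.225) = 0.890.

power ≈ 0.89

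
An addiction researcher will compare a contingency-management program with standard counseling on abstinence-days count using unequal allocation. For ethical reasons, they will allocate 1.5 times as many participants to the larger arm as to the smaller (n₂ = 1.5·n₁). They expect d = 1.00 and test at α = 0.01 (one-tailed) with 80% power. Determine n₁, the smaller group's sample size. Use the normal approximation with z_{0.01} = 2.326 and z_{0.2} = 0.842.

n₁ = 17

With allocation ratio k = n₂/n₁ = 1.5, Var(x̄₁−x̄₂) = σ²(1/n₁ + 1/(k·n₁)) = σ²·(k+1)/(k·n₁).
So n₁ = (1 + 1/k)·((z_{α} + z_β)/d)² = 1.667 × (3.168/1.00)².
n₁ = 1.667 × 10.04 = 16.7.
Round up: n₁ = 17, giving n₂ = ⌈1.5 × 17⌉ = ⌈25.5⌉ = 26.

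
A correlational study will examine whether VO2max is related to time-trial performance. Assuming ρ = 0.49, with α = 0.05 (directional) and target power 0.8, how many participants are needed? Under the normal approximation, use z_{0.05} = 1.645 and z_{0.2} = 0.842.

n = 25

Fisher's z: C = ½·ln((1+r)/(1−r)) = ½·ln(2.9216) = 0.5361.
n = ((z_{α} + z_β)/C)² + 3.
(1.645 + 0.842) / 0.5361 = 2.487 / 0.5361 = 4.639.
n = 4.639² + 3 = 21.52 + 3 = 24.5.
Round up.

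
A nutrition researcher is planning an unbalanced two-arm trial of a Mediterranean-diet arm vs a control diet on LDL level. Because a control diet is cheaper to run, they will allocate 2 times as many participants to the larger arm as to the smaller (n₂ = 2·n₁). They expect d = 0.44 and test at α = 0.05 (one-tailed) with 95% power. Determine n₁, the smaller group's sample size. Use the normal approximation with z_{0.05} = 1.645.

n₁ = 84

With allocation ratio k = n₂/n₁ = 2, Var(x̄₁−x̄₂) = σ²(1/n₁ + 1/(k·n₁)) = σ²·(k+1)/(k·n₁).
So n₁ = (1 + 1/k)·((z_{α} + z_β)/d)² = 1.500 × (3.290/0.44)².
n₁ = 1.500 × 55.91 = 83.9.
Round up: n₁ = 84, giving n₂ = 2 × 84 = 168.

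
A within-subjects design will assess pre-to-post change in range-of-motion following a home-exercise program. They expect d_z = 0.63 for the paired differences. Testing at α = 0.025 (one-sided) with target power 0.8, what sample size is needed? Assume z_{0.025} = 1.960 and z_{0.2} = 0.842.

For a paired (one-sample on differences) test: n = ((z_{α} + z_β) / d)².
z_{α} + z_β = 1.960 + 0.842 = 2.802.
n = (2.802 / 0.63)² = 4.448² = 19.78.
Round up.

n = 20 pairs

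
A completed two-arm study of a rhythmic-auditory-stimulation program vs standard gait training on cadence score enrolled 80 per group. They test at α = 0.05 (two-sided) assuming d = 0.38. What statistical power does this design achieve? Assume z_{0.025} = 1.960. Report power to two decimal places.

power ≈ 0.67

For two equal groups, power = Φ(d·√(n/2) − z_{α/2}).
d·√(n/2) = 0.38 × √(80/2) = 0.38 × 6.325 = 2.403.
z_β = 2.403 − 1.960 = 0.443.
Power = Φ(0.443) = 0.671.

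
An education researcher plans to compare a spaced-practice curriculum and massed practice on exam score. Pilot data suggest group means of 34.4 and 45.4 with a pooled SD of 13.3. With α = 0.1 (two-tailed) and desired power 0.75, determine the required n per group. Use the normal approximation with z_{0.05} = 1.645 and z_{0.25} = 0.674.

Cohen's d = |M₁ − M₂| / SD_pooled = |34.4 − 45.4| / 13.3 = 11.0 / 13.3 = 0.827.
For two independent groups with equal n: n = 2·((z_{α/2} + z_β) / d)².
z_{α/2} + z_β = 1.645 + 0.674 = 2.319.
n = 2 × (2.319 / 0.827)² = 2 × 2.804² = 2 × 7.86 = 15.7.
Round up to the next whole participant.

n = 16 per group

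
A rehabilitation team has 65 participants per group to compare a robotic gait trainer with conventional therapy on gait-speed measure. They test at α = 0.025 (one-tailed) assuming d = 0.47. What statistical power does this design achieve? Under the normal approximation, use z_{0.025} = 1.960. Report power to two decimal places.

For two equal groups, power = Φ(d·√(n/2) − z_{α}).
d·√(n/2) = 0.47 × √(65/2) = 0.47 × 5.701 = 2.679.
z_β = 2.679 − 1.960 = 0.719.
Power = Φ(0.719) = 0.764.

power ≈ 0.76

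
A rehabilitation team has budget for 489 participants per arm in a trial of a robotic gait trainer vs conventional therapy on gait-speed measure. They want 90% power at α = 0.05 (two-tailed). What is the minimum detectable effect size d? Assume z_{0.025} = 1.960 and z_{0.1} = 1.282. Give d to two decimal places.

For two independent groups of n = 489 each: d_min = (z_{α/2} + z_β)·√(2/n).
z-sum = 1.960 + 1.282 = 3.242.
d_min = 3.242 × √(2/489) = 3.242 × 0.0640 = 0.207.

d_min ≈ 0.21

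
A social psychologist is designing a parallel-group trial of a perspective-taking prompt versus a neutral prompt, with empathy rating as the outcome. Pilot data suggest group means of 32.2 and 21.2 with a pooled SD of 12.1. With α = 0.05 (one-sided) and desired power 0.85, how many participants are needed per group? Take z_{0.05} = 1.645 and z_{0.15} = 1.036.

n = 18 per group

Cohen's d = |M₁ − M₂| / SD_pooled = |32.2 − 21.2| / 12.1 = 11.0 / 12.1 = 0.909.
For two independent groups with equal n: n = 2·((z_{α} + z_β) / d)².
z_{α} + z_β = 1.645 + 1.036 = 2.681.
n = 2 × (2.681 / 0.909)² = 2 × 2.949² = 2 × 8.70 = 17.4.
Round up to the next whole participant.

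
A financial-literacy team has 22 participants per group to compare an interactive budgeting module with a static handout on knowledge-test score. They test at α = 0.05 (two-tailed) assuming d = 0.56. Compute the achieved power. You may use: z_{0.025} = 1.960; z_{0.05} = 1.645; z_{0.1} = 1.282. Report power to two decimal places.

For two equal groups, power = Φ(d·√(n/2) − z_{α/2}).
d·√(n/2) = 0.56 × √(22/2) = 0.56 × 3.317 = 1.857.
z_β = 1.857 − 1.960 = -0.103.
Power = Φ(-0.103) = 0.459.

power ≈ 0.46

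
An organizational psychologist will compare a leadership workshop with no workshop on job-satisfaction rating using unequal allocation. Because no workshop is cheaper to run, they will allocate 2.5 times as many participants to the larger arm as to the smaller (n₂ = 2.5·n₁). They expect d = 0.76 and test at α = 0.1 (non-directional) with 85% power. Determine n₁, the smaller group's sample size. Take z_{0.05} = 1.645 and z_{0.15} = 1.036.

With allocation ratio k = n₂/n₁ = 2.5, Var(x̄₁−x̄₂) = σ²(1/n₁ + 1/(k·n₁)) = σ²·(k+1)/(k·n₁).
So n₁ = (1 + 1/k)·((z_{α/2} + z_β)/d)² = 1.400 × (2.681/0.76)².
n₁ = 1.400 × 12.44 = 17.4.
Round up: n₁ = 18, giving n₂ = 2.5 × 18 = 45.

n₁ = 18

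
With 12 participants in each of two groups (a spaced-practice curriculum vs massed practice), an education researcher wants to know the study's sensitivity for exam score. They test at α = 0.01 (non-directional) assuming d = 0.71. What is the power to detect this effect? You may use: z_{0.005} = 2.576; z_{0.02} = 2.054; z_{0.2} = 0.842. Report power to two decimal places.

power ≈ 0.20

For two equal groups, power = Φ(d·√(n/2) − z_{α/2}).
d·√(n/2) = 0.71 × √(12/2) = 0.71 × 2.449 = 1.739.
z_β = 1.739 − 2.576 = -0.837.
Power = Φ(-0.837) = 0.201.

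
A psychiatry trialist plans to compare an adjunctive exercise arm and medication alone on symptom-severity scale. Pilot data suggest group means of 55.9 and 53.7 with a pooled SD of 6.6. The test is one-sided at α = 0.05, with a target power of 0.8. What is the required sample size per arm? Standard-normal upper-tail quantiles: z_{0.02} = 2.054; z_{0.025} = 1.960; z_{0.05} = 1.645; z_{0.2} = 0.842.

n = 112 per group

Cohen's d = |M₁ − M₂| / SD_pooled = |55.9 − 53.7| / 6.6 = 2.2 / 6.6 = 0.333.
For two independent groups with equal n: n = 2·((z_{α} + z_β) / d)².
z_{α} + z_β = 1.645 + 0.842 = 2.487.
n = 2 × (2.487 / 0.333)² = 2 × 7.468² = 2 × 55.78 = 111.6.
Round up to the next whole participant.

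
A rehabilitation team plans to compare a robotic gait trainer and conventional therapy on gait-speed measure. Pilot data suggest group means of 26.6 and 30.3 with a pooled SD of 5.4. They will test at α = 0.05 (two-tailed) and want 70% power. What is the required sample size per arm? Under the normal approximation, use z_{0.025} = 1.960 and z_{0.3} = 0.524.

Cohen's d = |M₁ − M₂| / SD_pooled = |26.6 − 30.3| / 5.4 = 3.7 / 5.4 = 0.685.
For two independent groups with equal n: n = 2·((z_{α/2} + z_β) / d)².
z_{α/2} + z_β = 1.960 + 0.524 = 2.484.
n = 2 × (2.484 / 0.685)² = 2 × 3.626² = 2 × 13.15 = 26.3.
Round up to the next whole participant.

n = 27 per group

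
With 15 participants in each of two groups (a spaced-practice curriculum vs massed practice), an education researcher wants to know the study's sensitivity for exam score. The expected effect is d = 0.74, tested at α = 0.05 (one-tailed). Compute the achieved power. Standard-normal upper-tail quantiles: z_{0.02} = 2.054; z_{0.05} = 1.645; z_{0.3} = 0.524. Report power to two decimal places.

For two equal groups, power = Φ(d·√(n/2) − z_{α}).
d·√(n/2) = 0.74 × √(15/2) = 0.74 × 2.739 = 2.027.
z_β = 2.027 − 1.645 = 0.382.
Power = Φ(0.382) = 0.649.

power ≈ 0.65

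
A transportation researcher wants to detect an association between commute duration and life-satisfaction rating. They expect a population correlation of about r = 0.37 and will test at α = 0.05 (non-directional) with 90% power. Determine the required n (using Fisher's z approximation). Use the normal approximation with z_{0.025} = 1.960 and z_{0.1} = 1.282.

n = 73

Fisher's z: C = ½·ln((1+r)/(1−r)) = ½·ln(2.1746) = 0.3884.
n = ((z_{α/2} + z_β)/C)² + 3.
(1.960 + 1.282) / 0.3884 = 3.242 / 0.3884 = 8.347.
n = 8.347² + 3 = 69.67 + 3 = 72.7.
Round up.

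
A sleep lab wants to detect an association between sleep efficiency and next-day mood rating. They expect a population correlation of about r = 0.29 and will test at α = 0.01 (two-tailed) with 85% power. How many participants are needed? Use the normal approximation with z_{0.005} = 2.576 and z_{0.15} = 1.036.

n = 150

Fisher's z: C = ½·ln((1+r)/(1−r)) = ½·ln(1.8169) = 0.2986.
n = ((z_{α/2} + z_β)/C)² + 3.
(2.576 + 1.036) / 0.2986 = 3.612 / 0.2986 = 12.096.
n = 12.096² + 3 = 146.32 + 3 = 149.3.
Round up.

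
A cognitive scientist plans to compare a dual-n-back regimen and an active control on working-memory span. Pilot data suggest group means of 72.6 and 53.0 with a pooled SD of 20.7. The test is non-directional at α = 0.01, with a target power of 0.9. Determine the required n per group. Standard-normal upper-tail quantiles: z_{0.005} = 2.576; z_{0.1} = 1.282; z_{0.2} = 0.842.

Cohen's d = |M₁ − M₂| / SD_pooled = |72.6 − 53.0| / 20.7 = 19.6 / 20.7 = 0.947.
For two independent groups with equal n: n = 2·((z_{α/2} + z_β) / d)².
z_{α/2} + z_β = 2.576 + 1.282 = 3.858.
n = 2 × (3.858 / 0.947)² = 2 × 4.074² = 2 × 16.60 = 33.2.
Round up to the next whole participant.

n = 34 per group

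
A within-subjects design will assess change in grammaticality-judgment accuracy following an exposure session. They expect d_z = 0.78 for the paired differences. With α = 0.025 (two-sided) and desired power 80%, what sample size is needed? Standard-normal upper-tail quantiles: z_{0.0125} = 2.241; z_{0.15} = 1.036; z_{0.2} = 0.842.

For a paired (one-sample on differences) test: n = ((z_{α/2} + z_β) / d)².
z_{α/2} + z_β = 2.241 + 0.842 = 3.083.
n = (3.083 / 0.78)² = 3.953² = 15.62.
Round up.

n = 16 pairs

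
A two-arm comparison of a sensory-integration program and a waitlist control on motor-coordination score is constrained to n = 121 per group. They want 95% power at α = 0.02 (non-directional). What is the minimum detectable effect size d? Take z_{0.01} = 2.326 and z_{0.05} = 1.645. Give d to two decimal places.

d_min ≈ 0.51

For two independent groups of n = 121 each: d_min = (z_{α/2} + z_β)·√(2/n).
z-sum = 2.326 + 1.645 = 3.971.
d_min = 3.971 × √(2/121) = 3.971 × 0.1286 = 0.511.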